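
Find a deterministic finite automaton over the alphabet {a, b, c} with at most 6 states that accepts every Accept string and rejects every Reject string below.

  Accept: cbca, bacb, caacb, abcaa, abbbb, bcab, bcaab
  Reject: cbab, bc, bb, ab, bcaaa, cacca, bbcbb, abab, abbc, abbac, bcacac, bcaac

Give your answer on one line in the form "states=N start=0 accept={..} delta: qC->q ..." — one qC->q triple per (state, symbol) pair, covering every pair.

states=6 start=0 accept={0,4,5} delta: 0a->0 0b->1 0c->1 1a->1 1b->2 1c->3 2a->0 2b->3 2c->3 3a->4 3b->0 3c->1 4a->5 4b->0 4c->0 5a->1 5b->0 5c->1

State merging on the prefix tree: take the shortest (then alphabetical) example prefix whose next move is undefined and point that move at state 0, else 1, else 2, ...; a target is out if some Accept/Reject pair would then sit in one state with the same input left (inseparable). If every existing state is out, open a new one.
a: 0a undefined. 0a->0: ok.
b: 0b undefined. 0b->0: no, abbbb/bb meet in 0. Open state 1: 0b->1.
c: 0c undefined. 0c->0: no, caacb/ab meet in 1. 0c->1: ok.
ba: 1a undefined. 1a->0: no, bacb/bb meet in 1 with "b" left. 1a->1: ok.
bb: 1b undefined. 1b->0: no, cbca/cbab meet in 1. 1b->1: no, abbbb/cbab meet in 1. Open state 2: 1b->2.
bc: 1c undefined. 1c->0: no, bacb/ab meet in 1. 1c->1: no, bacb/bb meet in 2. 1c->2: no, cbca/cacca meet in 2 with "ca" left. Open state 3: 1c->3.
bbc: 2c undefined. 2c->0: no, cbca/abbc meet in 0. 2c->1: no, cbca/ab meet in 1. 2c->2: no, abbbb/bbcbb meet in 2 with "bb" left. 2c->3: ok.
bca: 3a undefined. 3a->0: no, cbca/bcaaa meet in 0. 3a->1: no, cbca/ab meet in 1. 3a->2: no, cbca/bb meet in 2. 3a->3: no, cbca/bc meet in 3. Open state 4: 3a->4.
cba: 2a undefined. 2a->0: ok.
abbb: 2b undefined. 2b->0: no, abbbb/cbab meet in 1. 2b->1: no, abbbb/bb meet in 2. 2b->2: no, abbbb/bb meet in 2. 2b->3: ok.
bacb: 3b undefined. 3b->0: ok.
bcaa: 4a undefined. 4a->0: no, bacb/bcaaa meet in 0. 4a->1: no, abcaa/cbab meet in 1. 4a->2: no, bacb/bcaaa meet in 0. 4a->3: no, cbca/bcaaa meet in 4. 4a->4: no, cbca/bcaaa meet in 4. Open state 5: 4a->5.
bcab: 4b undefined. 4b->0: ok.
bcac: 4c undefined. 4c->0: ok.
cacc: 3c undefined. 3c->0: no, bacb/cacca meet in 0. 3c->1: ok.
bcaaa: 5a undefined. 5a->0: no, bacb/bcaaa meet in 0. 5a->1: ok.
bcaab: 5b undefined. 5b->0: ok.
bcaac: 5c undefined. 5c->0: no, bacb/bcaac meet in 0. 5c->1: ok.
All examples now run through 6 states with every (state, symbol) defined. Accept strings end in {0,4,5}, Reject strings end in {1,2,3}; accept={0,4,5}.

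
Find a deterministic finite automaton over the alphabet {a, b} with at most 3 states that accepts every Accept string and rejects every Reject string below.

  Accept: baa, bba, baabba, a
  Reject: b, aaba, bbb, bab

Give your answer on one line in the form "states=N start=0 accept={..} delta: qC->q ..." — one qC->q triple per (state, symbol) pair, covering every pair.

State merging on the prefix tree: take the shortest (then alphabetical) example prefix whose next move is undefined and point that move at state 0, else 1, else 2, ...; a target is out if some Accept/Reject pair would then sit in one state with the same input left (inseparable). If every existing state is out, open a new one.
a: 0a undefined. 0a->0: ok.
b: 0b undefined. 0b->0: no, baa/b meet in 0. Open state 1: 0b->1.
ba: 1a undefined. 1a->0: no, baa/aaba meet in 0. 1a->1: no, baa/b meet in 1. Open state 2: 1a->2.
bb: 1b undefined. 1b->0: ok.
baa: 2a undefined. 2a->0: ok.
bab: 2b undefined. 2b->0: no, baa/bab meet in 0. 2b->1: ok.
All examples now run through 3 states with every (state, symbol) defined. Accept strings end in {0}, Reject strings end in {1,2}; accept={0}.

states=3 start=0 accept={0} delta: 0a->0 0b->1 1a->2 1b->0 2a->0 2b->1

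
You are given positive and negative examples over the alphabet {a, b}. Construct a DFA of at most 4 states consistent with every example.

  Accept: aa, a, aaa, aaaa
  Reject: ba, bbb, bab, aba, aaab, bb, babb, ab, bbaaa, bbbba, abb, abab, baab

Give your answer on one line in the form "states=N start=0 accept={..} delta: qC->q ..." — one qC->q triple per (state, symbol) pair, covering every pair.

Fold the examples into a partial DFA from state 0: repeatedly fix the first undefined (state, symbol) met by the shortest-then-alphabetical prefix, trying targets in increasing order and rejecting any under which an Accept and a Reject string meet in one state with the same remainder; add a state when all current targets are rejected. Accepting states are where Accept strings end.
a: 0a undefined. 0a->0: ok.
b: 0b undefined. 0b->0: no, aa/ba meet in 0. Open state 1: 0b->1.
ba: 1a undefined. 1a->0: no, aa/ba meet in 0. 1a->1: ok.
bb: 1b undefined. 1b->0: no, aa/bab meet in 0. 1b->1: ok.
All examples now run through 2 states with every (state, symbol) defined. Accept strings end in {0}, Reject strings end in {1}; accept={0}.

states=2 start=0 accept={0} delta: 0a->0 0b->1 1a->1 1b->1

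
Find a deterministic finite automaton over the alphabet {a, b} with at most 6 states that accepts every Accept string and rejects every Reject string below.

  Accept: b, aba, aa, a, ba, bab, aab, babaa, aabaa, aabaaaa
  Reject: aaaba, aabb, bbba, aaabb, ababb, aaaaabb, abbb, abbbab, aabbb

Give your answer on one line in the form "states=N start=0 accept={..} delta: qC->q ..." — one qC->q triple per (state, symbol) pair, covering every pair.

states=5 start=0 accept={1,2,3} delta: 0a->1 0b->1 1a->2 1b->2 2a->2 2b->3 3a->0 3b->4 4a->3 4b->0

Grow the machine one transition at a time. Run the examples from 0; the earliest place one falls off (shortest prefix, ties alphabetical) gets sent to the lowest-numbered state that keeps every Accept/Reject pair distinguishable — a pair clashes when both reach the same state with identical unread suffix — and to a fresh state only if none does.
a: 0a undefined. 0a->0: no, aba/aaaba meet in 0 with "ba" left. Open state 1: 0a->1.
b: 0b undefined. 0b->0: no, a/bbba meet in 1. 0b->1: ok.
aa: 1a undefined. 1a->0: no, aba/aaaba meet in 1 with "ba" left. 1a->1: no, aba/aaaba meet in 1 with "ba" left. Open state 2: 1a->2.
ab: 1b undefined. 1b->0: no, b/ababb meet in 1. 1b->1: no, b/abbb meet in 1. 1b->2: ok.
aaa: 2a undefined. 2a->0: no, aa/aaaba meet in 2. 2a->1: no, b/aaaba meet in 1. 2a->2: ok.
aab: 2b undefined. 2b->0: no, b/aaaba meet in 1. 2b->1: no, b/abbbab meet in 1. 2b->2: no, aba/aaaba meet in 2. Open state 3: 2b->3.
aaba: 3a undefined. 3a->0: ok.
aabb: 3b undefined. 3b->0: no, b/aabbb meet in 1. 3b->1: no, b/aabb meet in 1. 3b->2: no, aba/aabb meet in 2. 3b->3: no, b/abbbab meet in 1. Open state 4: 3b->4.
aabbb: 4b undefined. 4b->0: ok.
abbba: 4a undefined. 4a->0: no, b/abbbab meet in 1. 4a->1: no, aba/abbbab meet in 2. 4a->2: no, bab/abbbab meet in 3. 4a->3: ok.
All examples now run through 5 states with every (state, symbol) defined. Accept strings end in {1,2,3}, Reject strings end in {0,4}; accept={1,2,3}.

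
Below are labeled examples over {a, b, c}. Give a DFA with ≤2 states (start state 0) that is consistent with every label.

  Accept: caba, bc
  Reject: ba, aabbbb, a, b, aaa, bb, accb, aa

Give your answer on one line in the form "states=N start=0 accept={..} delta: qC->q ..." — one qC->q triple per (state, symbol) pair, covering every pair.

states=2 start=0 accept={1} delta: 0a->0 0b->0 0c->1 1a->1 1b->1 1c->0

State merging on the prefix tree: take the shortest (then alphabetical) example prefix whose next move is undefined and point that move at state 0, else 1, else 2, ...; a target is out if some Accept/Reject pair would then sit in one state with the same input left (inseparable). If every existing state is out, open a new one.
a: 0a undefined. 0a->0: ok.
b: 0b undefined. 0b->0: ok.
c: 0c undefined. 0c->0: no, caba/ba meet in 0. Open state 1: 0c->1.
ca: 1a undefined. 1a->0: no, caba/ba meet in 0. 1a->1: ok.
acc: 1c undefined. 1c->0: ok.
cab: 1b undefined. 1b->0: no, caba/ba meet in 0. 1b->1: ok.
All examples now run through 2 states with every (state, symbol) defined. Accept strings end in {1}, Reject strings end in {0}; accept={1}.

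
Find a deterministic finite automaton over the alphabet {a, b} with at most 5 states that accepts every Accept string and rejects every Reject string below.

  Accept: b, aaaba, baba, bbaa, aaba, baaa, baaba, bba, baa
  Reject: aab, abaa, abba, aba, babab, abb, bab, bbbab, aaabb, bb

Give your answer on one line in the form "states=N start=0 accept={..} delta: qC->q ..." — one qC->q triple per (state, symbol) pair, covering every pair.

State merging on the prefix tree: take the shortest (then alphabetical) example prefix whose next move is undefined and point that move at state 0, else 1, else 2, ...; a target is out if some Accept/Reject pair would then sit in one state with the same input left (inseparable). If every existing state is out, open a new one.
a: 0a undefined. 0a->0: no, b/aab meet in 0 with "b" left. Open state 1: 0a->1.
b: 0b undefined. 0b->0: no, b/bb meet in 0. 0b->1: no, bbaa/abaa meet in 1 with "baa" left. Open state 2: 0b->2.
aa: 1a undefined. 1a->0: no, b/aab meet in 2. 1a->1: no, aaaba/aba meet in 1 with "ba" left. 1a->2: ok.
ab: 1b undefined. 1b->0: no, b/abaa meet in 2. 1b->1: no, b/abba meet in 2. 1b->2: no, aaba/abba meet in 2 with "ba" left. Open state 3: 1b->3.
ba: 2a undefined. 2a->0: no, b/babab meet in 2. 2a->1: no, aaaba/aba meet in 3 with "a" left. 2a->2: ok.
bb: 2b undefined. 2b->0: no, b/aaabb meet in 2. 2b->1: ok.
aba: 3a undefined. 3a->0: no, b/bbbab meet in 2. 3a->1: no, b/abaa meet in 2. 3a->2: no, b/abaa meet in 2. 3a->3: ok.
abb: 3b undefined. 3b->0: ok.
All examples now run through 4 states with every (state, symbol) defined. Accept strings end in {2}, Reject strings end in {0,1,3}; accept={2}.

states=4 start=0 accept={2} delta: 0a->1 0b->2 1a->2 1b->3 2a->2 2b->1 3a->3 3b->0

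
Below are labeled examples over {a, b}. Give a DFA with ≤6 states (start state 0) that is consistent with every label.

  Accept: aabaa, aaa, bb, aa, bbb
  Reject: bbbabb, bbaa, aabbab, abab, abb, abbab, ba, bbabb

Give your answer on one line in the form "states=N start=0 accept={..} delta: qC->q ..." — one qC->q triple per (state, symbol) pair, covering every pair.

State merging on the prefix tree: take the shortest (then alphabetical) example prefix whose next move is undefined and point that move at state 0, else 1, else 2, ...; a target is out if some Accept/Reject pair would then sit in one state with the same input left (inseparable). If every existing state is out, open a new one.
a: 0a undefined. 0a->0: no, bb/abb meet in 0 with "bb" left. Open state 1: 0a->1.
b: 0b undefined. 0b->0: no, aa/bbaa meet in 1 with "a" left. 0b->1: no, aa/ba meet in 1 with "a" left. Open state 2: 0b->2.
aa: 1a undefined. 1a->0: ok.
ab: 1b undefined. 1b->0: no, aa/abab meet in 0. 1b->1: no, aaa/abb meet in 1. 1b->2: no, bb/abb meet in 2 with "b" left. Open state 3: 1b->3.
ba: 2a undefined. 2a->0: no, aa/ba meet in 0. 2a->1: no, aaa/ba meet in 1. 2a->2: no, aabaa/ba meet in 2. 2a->3: ok.
bb: 2b undefined. 2b->0: no, bb/bbaa meet in 0. 2b->1: no, aaa/bbaa meet in 1. 2b->2: no, aabaa/bbaa meet in 3 with "a" left. 2b->3: no, bb/ba meet in 3. Open state 4: 2b->4.
aba: 3a undefined. 3a->0: ok.
abb: 3b undefined. 3b->0: no, aabaa/abb meet in 0. 3b->1: no, aaa/abb meet in 1. 3b->2: ok.
bba: 4a undefined. 4a->0: no, aaa/bbaa meet in 1. 4a->1: no, aabaa/bbaa meet in 0. 4a->2: no, bb/aabbab meet in 4. 4a->3: no, aabaa/bbaa meet in 0. 4a->4: no, bb/bbaa meet in 4. Open state 5: 4a->5.
bbb: 4b undefined. 4b->0: ok.
bbaa: 5a undefined. 5a->0: no, aabaa/bbaa meet in 0. 5a->1: no, aaa/bbaa meet in 1. 5a->2: ok.
bbab: 5b undefined. 5b->0: no, aabaa/aabbab meet in 0. 5b->1: no, aaa/aabbab meet in 1. 5b->2: no, bb/bbabb meet in 4. 5b->3: ok.
All examples now run through 6 states with every (state, symbol) defined. Accept strings end in {0,1,4}, Reject strings end in {2,3}; accept={0,1,4}.

states=6 start=0 accept={0,1,4} delta: 0a->1 0b->2 1a->0 1b->3 2a->3 2b->4 3a->0 3b->2 4a->5 4b->0 5a->2 5b->3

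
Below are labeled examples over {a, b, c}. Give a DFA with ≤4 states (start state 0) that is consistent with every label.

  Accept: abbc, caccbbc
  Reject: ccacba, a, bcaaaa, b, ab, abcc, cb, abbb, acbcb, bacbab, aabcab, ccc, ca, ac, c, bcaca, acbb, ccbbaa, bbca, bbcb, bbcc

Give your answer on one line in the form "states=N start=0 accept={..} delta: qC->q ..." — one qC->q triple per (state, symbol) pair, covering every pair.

Fold the examples into a partial DFA from state 0: repeatedly fix the first undefined (state, symbol) met by the shortest-then-alphabetical prefix, trying targets in increasing order and rejecting any under which an Accept and a Reject string meet in one state with the same remainder; add a state when all current targets are rejected. Accepting states are where Accept strings end.
a: 0a undefined. 0a->0: ok.
b: 0b undefined. 0b->0: no, abbc/ac meet in 0 with "c" left. Open state 1: 0b->1.
c: 0c undefined. 0c->0: ok.
ba: 1a undefined. 1a->0: ok.
bb: 1b undefined. 1b->0: no, abbc/ccacba meet in 0. 1b->1: ok.
bc: 1c undefined. 1c->0: no, abbc/ccacba meet in 0. 1c->1: no, abbc/b meet in 1. Open state 2: 1c->2.
bca: 2a undefined. 2a->0: ok.
abcc: 2c undefined. 2c->0: ok.
bbcb: 2b undefined. 2b->0: ok.
All examples now run through 3 states with every (state, symbol) defined. Accept strings end in {2}, Reject strings end in {0,1}; accept={2}.

states=3 start=0 accept={2} delta: 0a->0 0b->1 0c->0 1a->0 1b->1 1c->2 2a->0 2b->0 2c->0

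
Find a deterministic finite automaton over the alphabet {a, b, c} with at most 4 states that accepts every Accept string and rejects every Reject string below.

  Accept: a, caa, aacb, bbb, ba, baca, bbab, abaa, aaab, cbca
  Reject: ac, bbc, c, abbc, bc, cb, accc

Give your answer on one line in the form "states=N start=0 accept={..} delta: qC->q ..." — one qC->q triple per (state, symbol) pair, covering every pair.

states=4 start=0 accept={0,1} delta: 0a->1 0b->0 0c->2 1a->1 1b->0 1c->3 2a->0 2b->2 2c->0 3a->0 3b->0 3c->0

State merging on the prefix tree: take the shortest (then alphabetical) example prefix whose next move is undefined and point that move at state 0, else 1, else 2, ...; a target is out if some Accept/Reject pair would then sit in one state with the same input left (inseparable). If every existing state is out, open a new one.
a: 0a undefined. 0a->0: no, aacb/cb meet in 0 with "cb" left. Open state 1: 0a->1.
b: 0b undefined. 0b->0: ok.
c: 0c undefined. 0c->0: no, bbb/bbc meet in 0. 0c->1: no, a/bbc meet in 1. Open state 2: 0c->2.
aa: 1a undefined. 1a->0: no, aacb/cb meet in 2 with "b" left. 1a->1: ok.
ab: 1b undefined. 1b->0: ok.
ac: 1c undefined. 1c->0: no, aacb/ac meet in 0. 1c->1: no, a/ac meet in 1. 1c->2: no, aacb/cb meet in 2 with "b" left. Open state 3: 1c->3.
ca: 2a undefined. 2a->0: ok.
cb: 2b undefined. 2b->0: no, bbb/cb meet in 0. 2b->1: no, a/cb meet in 1. 2b->2: ok.
acc: 3c undefined. 3c->0: ok.
cbc: 2c undefined. 2c->0: ok.
aacb: 3b undefined. 3b->0: ok.
baca: 3a undefined. 3a->0: ok.
All examples now run through 4 states with every (state, symbol) defined. Accept strings end in {0,1}, Reject strings end in {2,3}; accept={0,1}.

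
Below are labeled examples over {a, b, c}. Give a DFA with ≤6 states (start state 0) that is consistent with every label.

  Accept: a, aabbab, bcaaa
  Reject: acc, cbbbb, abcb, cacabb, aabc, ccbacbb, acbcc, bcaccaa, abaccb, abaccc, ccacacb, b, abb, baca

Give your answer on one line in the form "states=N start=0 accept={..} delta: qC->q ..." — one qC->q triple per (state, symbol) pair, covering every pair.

states=4 start=0 accept={0} delta: 0a->0 0b->1 0c->1 1a->1 1b->2 1c->2 2a->3 2b->1 2c->0 3a->0 3b->0 3c->0

Grow the machine one transition at a time. Run the examples from 0; the earliest place one falls off (shortest prefix, ties alphabetical) gets sent to the lowest-numbered state that keeps every Accept/Reject pair distinguishable — a pair clashes when both reach the same state with identical unread suffix — and to a fresh state only if none does.
a: 0a undefined. 0a->0: ok.
b: 0b undefined. 0b->0: no, a/b meet in 0. Open state 1: 0b->1.
c: 0c undefined. 0c->0: no, a/acc meet in 0. 0c->1: ok.
ba: 1a undefined. 1a->0: no, a/baca meet in 0. 1a->1: ok.
bc: 1c undefined. 1c->0: no, a/acc meet in 0. 1c->1: no, bcaaa/acc meet in 1. Open state 2: 1c->2.
cb: 1b undefined. 1b->0: no, a/abb meet in 0. 1b->1: no, aabbab/cbbbb meet in 1. 1b->2: ok.
bca: 2a undefined. 2a->0: no, a/bcaccaa meet in 0. 2a->1: no, aabbab/acc meet in 2. 2a->2: no, aabbab/abcb meet in 2 with "b" left. Open state 3: 2a->3.
cbb: 2b undefined. 2b->0: no, a/abcb meet in 0. 2b->1: ok.
acbc: 2c undefined. 2c->0: ok.
bcaa: 3a undefined. 3a->0: ok.
bcac: 3c undefined. 3c->0: ok.
cacab: 3b undefined. 3b->0: ok.
All examples now run through 4 states with every (state, symbol) defined. Accept strings end in {0}, Reject strings end in {1,2,3}; accept={0}.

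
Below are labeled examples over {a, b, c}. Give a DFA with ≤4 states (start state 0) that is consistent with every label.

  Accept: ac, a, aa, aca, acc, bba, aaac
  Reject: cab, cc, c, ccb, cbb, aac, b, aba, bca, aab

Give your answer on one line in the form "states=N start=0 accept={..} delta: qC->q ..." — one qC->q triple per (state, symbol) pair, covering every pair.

states=4 start=0 accept={1,3} delta: 0a->1 0b->0 0c->2 1a->3 1b->2 1c->1 2a->0 2b->0 2c->0 3a->1 3b->0 3c->0

State merging on the prefix tree: take the shortest (then alphabetical) example prefix whose next move is undefined and point that move at state 0, else 1, else 2, ...; a target is out if some Accept/Reject pair would then sit in one state with the same input left (inseparable). If every existing state is out, open a new one.
a: 0a undefined. 0a->0: no, ac/c meet in 0 with "c" left. Open state 1: 0a->1.
b: 0b undefined. 0b->0: ok.
c: 0c undefined. 0c->0: no, a/bca meet in 1. 0c->1: no, ac/cc meet in 1 with "c" left. Open state 2: 0c->2.
aa: 1a undefined. 1a->0: no, aa/b meet in 0. 1a->1: no, ac/aac meet in 1 with "c" left. 1a->2: no, aa/c meet in 2. Open state 3: 1a->3.
ab: 1b undefined. 1b->0: no, a/aba meet in 1. 1b->1: no, aa/aba meet in 3. 1b->2: ok.
ac: 1c undefined. 1c->0: no, ac/b meet in 0. 1c->1: ok.
ca: 2a undefined. 2a->0: ok.
cb: 2b undefined. 2b->0: ok.
cc: 2c undefined. 2c->0: ok.
aaa: 3a undefined. 3a->0: no, aaac/c meet in 2. 3a->1: ok.
aab: 3b undefined. 3b->0: ok.
aac: 3c undefined. 3c->0: ok.
All examples now run through 4 states with every (state, symbol) defined. Accept strings end in {1,3}, Reject strings end in {0,2}; accept={1,3}.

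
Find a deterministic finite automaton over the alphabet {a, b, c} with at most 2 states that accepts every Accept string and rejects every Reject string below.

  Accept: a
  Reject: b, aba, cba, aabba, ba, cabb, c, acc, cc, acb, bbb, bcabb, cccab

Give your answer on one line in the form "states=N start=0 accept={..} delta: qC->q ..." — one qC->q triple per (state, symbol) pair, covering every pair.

states=2 start=0 accept={0} delta: 0a->0 0b->1 0c->1 1a->1 1b->1 1c->1

State merging on the prefix tree: take the shortest (then alphabetical) example prefix whose next move is undefined and point that move at state 0, else 1, else 2, ...; a target is out if some Accept/Reject pair would then sit in one state with the same input left (inseparable). If every existing state is out, open a new one.
a: 0a undefined. 0a->0: ok.
b: 0b undefined. 0b->0: no, a/b meet in 0. Open state 1: 0b->1.
c: 0c undefined. 0c->0: no, a/c meet in 0. 0c->1: ok.
ba: 1a undefined. 1a->0: no, a/aba meet in 0. 1a->1: ok.
bb: 1b undefined. 1b->0: no, a/cba meet in 0. 1b->1: ok.
bc: 1c undefined. 1c->0: no, a/acc meet in 0. 1c->1: ok.
All examples now run through 2 states with every (state, symbol) defined. Accept strings end in {0}, Reject strings end in {1}; accept={0}.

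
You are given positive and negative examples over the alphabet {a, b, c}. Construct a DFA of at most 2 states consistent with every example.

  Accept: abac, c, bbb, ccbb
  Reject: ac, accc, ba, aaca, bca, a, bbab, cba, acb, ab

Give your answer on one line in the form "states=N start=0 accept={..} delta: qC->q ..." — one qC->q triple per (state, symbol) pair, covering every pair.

states=2 start=0 accept={0} delta: 0a->1 0b->0 0c->0 1a->0 1b->1 1c->1

Fold the examples into a partial DFA from state 0: repeatedly fix the first undefined (state, symbol) met by the shortest-then-alphabetical prefix, trying targets in increasing order and rejecting any under which an Accept and a Reject string meet in one state with the same remainder; add a state when all current targets are rejected. Accepting states are where Accept strings end.
a: 0a undefined. 0a->0: no, c/ac meet in 0 with "c" left. Open state 1: 0a->1.
b: 0b undefined. 0b->0: ok.
c: 0c undefined. 0c->0: ok.
aa: 1a undefined. 1a->0: ok.
ab: 1b undefined. 1b->0: no, abac/ac meet in 1 with "c" left. 1b->1: ok.
ac: 1c undefined. 1c->0: no, abac/ac meet in 0. 1c->1: ok.
All examples now run through 2 states with every (state, symbol) defined. Accept strings end in {0}, Reject strings end in {1}; accept={0}.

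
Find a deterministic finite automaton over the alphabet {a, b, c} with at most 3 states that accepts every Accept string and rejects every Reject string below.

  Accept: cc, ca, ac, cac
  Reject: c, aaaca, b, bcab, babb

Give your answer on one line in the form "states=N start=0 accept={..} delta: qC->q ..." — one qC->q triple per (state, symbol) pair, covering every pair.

states=3 start=0 accept={2} delta: 0a->1 0b->0 0c->1 1a->2 1b->0 1c->2 2a->1 2b->0 2c->2

Grow the machine one transition at a time. Run the examples from 0; the earliest place one falls off (shortest prefix, ties alphabetical) gets sent to the lowest-numbered state that keeps every Accept/Reject pair distinguishable — a pair clashes when both reach the same state with identical unread suffix — and to a fresh state only if none does.
a: 0a undefined. 0a->0: no, ca/aaaca meet in 0 with "ca" left. Open state 1: 0a->1.
b: 0b undefined. 0b->0: ok.
c: 0c undefined. 0c->0: no, cc/c meet in 0. 0c->1: ok.
aa: 1a undefined. 1a->0: no, ca/b meet in 0. 1a->1: no, ca/c meet in 1. Open state 2: 1a->2.
ac: 1c undefined. 1c->0: no, cc/b meet in 0. 1c->1: no, cc/c meet in 1. 1c->2: ok.
aaa: 2a undefined. 2a->0: no, cc/aaaca meet in 2. 2a->1: ok.
bab: 1b undefined. 1b->0: ok.
cac: 2c undefined. 2c->0: no, cac/b meet in 0. 2c->1: no, cac/c meet in 1. 2c->2: ok.
bcab: 2b undefined. 2b->0: ok.
All examples now run through 3 states with every (state, symbol) defined. Accept strings end in {2}, Reject strings end in {0,1}; accept={2}.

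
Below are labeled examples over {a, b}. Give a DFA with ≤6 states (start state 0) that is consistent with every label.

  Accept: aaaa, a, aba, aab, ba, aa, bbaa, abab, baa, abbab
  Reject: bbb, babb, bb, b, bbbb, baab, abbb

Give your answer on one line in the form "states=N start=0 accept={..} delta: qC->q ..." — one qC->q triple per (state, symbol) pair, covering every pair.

states=4 start=0 accept={0,1,3} delta: 0a->1 0b->2 1a->1 1b->0 2a->3 2b->2 3a->0 3b->0

Grow the machine one transition at a time. Run the examples from 0; the earliest place one falls off (shortest prefix, ties alphabetical) gets sent to the lowest-numbered state that keeps every Accept/Reject pair distinguishable — a pair clashes when both reach the same state with identical unread suffix — and to a fresh state only if none does.
a: 0a undefined. 0a->0: no, aab/b meet in 0 with "b" left. Open state 1: 0a->1.
b: 0b undefined. 0b->0: no, aab/baab meet in 1 with "ab" left. 0b->1: no, a/b meet in 1. Open state 2: 0b->2.
aa: 1a undefined. 1a->0: no, aab/b meet in 2. 1a->1: ok.
ab: 1b undefined. 1b->0: ok.
ba: 2a undefined. 2a->0: no, aab/baab meet in 0. 2a->1: no, aab/baab meet in 0. 2a->2: no, ba/b meet in 2. Open state 3: 2a->3.
bb: 2b undefined. 2b->0: no, aab/bb meet in 0. 2b->1: no, aaaa/bb meet in 1. 2b->2: ok.
baa: 3a undefined. 3a->0: ok.
bab: 3b undefined. 3b->0: ok.
All examples now run through 4 states with every (state, symbol) defined. Accept strings end in {0,1,3}, Reject strings end in {2}; accept={0,1,3}.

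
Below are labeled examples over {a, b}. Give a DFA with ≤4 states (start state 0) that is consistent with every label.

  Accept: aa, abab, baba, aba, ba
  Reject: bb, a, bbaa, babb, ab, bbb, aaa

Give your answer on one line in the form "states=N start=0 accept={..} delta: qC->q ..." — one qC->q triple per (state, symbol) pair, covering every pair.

Fold the examples into a partial DFA from state 0: repeatedly fix the first undefined (state, symbol) met by the shortest-then-alphabetical prefix, trying targets in increasing order and rejecting any under which an Accept and a Reject string meet in one state with the same remainder; add a state when all current targets are rejected. Accepting states are where Accept strings end.
a: 0a undefined. 0a->0: no, aa/a meet in 0. Open state 1: 0a->1.
b: 0b undefined. 0b->0: no, aa/bbaa meet in 1 with "a" left. 0b->1: ok.
aa: 1a undefined. 1a->0: ok.
ab: 1b undefined. 1b->0: no, aa/bb meet in 0. 1b->1: no, abab/bb meet in 1. Open state 2: 1b->2.
aba: 2a undefined. 2a->0: no, abab/a meet in 1. 2a->1: no, aa/bbaa meet in 0. 2a->2: no, abab/bbb meet in 2 with "b" left. Open state 3: 2a->3.
bbb: 2b undefined. 2b->0: no, aa/bbb meet in 0. 2b->1: ok.
abab: 3b undefined. 3b->0: ok.
bbaa: 3a undefined. 3a->0: no, aa/bbaa meet in 0. 3a->1: ok.
All examples now run through 4 states with every (state, symbol) defined. Accept strings end in {0,3}, Reject strings end in {1,2}; accept={0,3}.

states=4 start=0 accept={0,3} delta: 0a->1 0b->1 1a->0 1b->2 2a->3 2b->1 3a->1 3b->0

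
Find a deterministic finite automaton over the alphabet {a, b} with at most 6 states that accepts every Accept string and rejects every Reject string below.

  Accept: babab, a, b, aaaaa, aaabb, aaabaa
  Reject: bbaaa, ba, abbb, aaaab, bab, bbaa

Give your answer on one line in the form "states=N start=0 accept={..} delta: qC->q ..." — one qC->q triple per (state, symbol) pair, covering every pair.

states=6 start=0 accept={1,5} delta: 0a->1 0b->1 1a->2 1b->0 2a->3 2b->2 3a->4 3b->5 4a->1 4b->0 5a->0 5b->1

Grow the machine one transition at a time. Run the examples from 0; the earliest place one falls off (shortest prefix, ties alphabetical) gets sent to the lowest-numbered state that keeps every Accept/Reject pair distinguishable — a pair clashes when both reach the same state with identical unread suffix — and to a fresh state only if none does.
a: 0a undefined. 0a->0: no, b/aaaab meet in 0 with "b" left. Open state 1: 0a->1.
b: 0b undefined. 0b->0: no, a/ba meet in 1. 0b->1: ok.
aa: 1a undefined. 1a->0: no, babab/aaaab meet in 1. 1a->1: no, a/ba meet in 1. Open state 2: 1a->2.
ab: 1b undefined. 1b->0: ok.
aaa: 2a undefined. 2a->0: no, aaaaa/ba meet in 2. 2a->1: no, a/bbaaa meet in 1. 2a->2: no, aaaaa/bbaaa meet in 2. Open state 3: 2a->3.
bab: 2b undefined. 2b->0: no, babab/abbb meet in 0. 2b->1: no, babab/bab meet in 1. 2b->2: ok.
aaaa: 3a undefined. 3a->0: no, a/aaaab meet in 1. 3a->1: no, aaaaa/ba meet in 2. 3a->2: no, aaaaa/bbaaa meet in 3. 3a->3: no, babab/aaaab meet in 3 with "b" left. Open state 4: 3a->4.
aaab: 3b undefined. 3b->0: no, babab/abbb meet in 0. 3b->1: no, aaabb/abbb meet in 0. 3b->2: no, babab/ba meet in 2. 3b->3: no, babab/bbaaa meet in 3. 3b->4: no, aaabb/aaaab meet in 4 with "b" left. Open state 5: 3b->5.
aaaaa: 4a undefined. 4a->0: no, aaaaa/abbb meet in 0. 4a->1: ok.
aaaab: 4b undefined. 4b->0: ok.
aaaba: 5a undefined. 5a->0: ok.
aaabb: 5b undefined. 5b->0: no, aaabb/abbb meet in 0. 5b->1: ok.
All examples now run through 6 states with every (state, symbol) defined. Accept strings end in {1,5}, Reject strings end in {0,2,3}; accept={1,5}.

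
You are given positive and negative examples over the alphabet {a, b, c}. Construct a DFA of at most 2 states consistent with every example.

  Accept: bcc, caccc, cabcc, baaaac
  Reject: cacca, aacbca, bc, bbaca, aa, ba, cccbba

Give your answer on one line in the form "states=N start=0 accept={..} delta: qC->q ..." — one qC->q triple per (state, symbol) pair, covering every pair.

Grow the machine one transition at a time. Run the examples from 0; the earliest place one falls off (shortest prefix, ties alphabetical) gets sent to the lowest-numbered state that keeps every Accept/Reject pair distinguishable — a pair clashes when both reach the same state with identical unread suffix — and to a fresh state only if none does.
a: 0a undefined. 0a->0: ok.
b: 0b undefined. 0b->0: no, baaaac/bc meet in 0 with "c" left. Open state 1: 0b->1.
c: 0c undefined. 0c->0: no, caccc/cacca meet in 0. 0c->1: ok.
ba: 1a undefined. 1a->0: ok.
bb: 1b undefined. 1b->0: ok.
bc: 1c undefined. 1c->0: ok.
All examples now run through 2 states with every (state, symbol) defined. Accept strings end in {1}, Reject strings end in {0}; accept={1}.

states=2 start=0 accept={1} delta: 0a->0 0b->1 0c->1 1a->0 1b->0 1c->0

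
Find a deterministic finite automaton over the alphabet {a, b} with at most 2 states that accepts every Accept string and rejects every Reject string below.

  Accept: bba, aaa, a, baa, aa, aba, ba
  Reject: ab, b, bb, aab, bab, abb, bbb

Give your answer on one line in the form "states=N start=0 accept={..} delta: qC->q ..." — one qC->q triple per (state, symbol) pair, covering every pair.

states=2 start=0 accept={0} delta: 0a->0 0b->1 1a->0 1b->1

Grow the machine one transition at a time. Run the examples from 0; the earliest place one falls off (shortest prefix, ties alphabetical) gets sent to the lowest-numbered state that keeps every Accept/Reject pair distinguishable — a pair clashes when both reach the same state with identical unread suffix — and to a fresh state only if none does.
a: 0a undefined. 0a->0: ok.
b: 0b undefined. 0b->0: no, bba/ab meet in 0. Open state 1: 0b->1.
ba: 1a undefined. 1a->0: ok.
bb: 1b undefined. 1b->0: no, bba/bb meet in 0. 1b->1: ok.
All examples now run through 2 states with every (state, symbol) defined. Accept strings end in {0}, Reject strings end in {1}; accept={0}.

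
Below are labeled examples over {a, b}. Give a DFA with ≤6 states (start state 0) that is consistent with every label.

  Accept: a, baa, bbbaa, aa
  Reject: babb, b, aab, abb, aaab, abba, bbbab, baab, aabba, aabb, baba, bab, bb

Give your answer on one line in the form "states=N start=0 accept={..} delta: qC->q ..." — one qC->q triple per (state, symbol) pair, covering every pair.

Grow the machine one transition at a time. Run the examples from 0; the earliest place one falls off (shortest prefix, ties alphabetical) gets sent to the lowest-numbered state that keeps every Accept/Reject pair distinguishable — a pair clashes when both reach the same state with identical unread suffix — and to a fresh state only if none does.
a: 0a undefined. 0a->0: ok.
b: 0b undefined. 0b->0: no, a/babb meet in 0. Open state 1: 0b->1.
ba: 1a undefined. 1a->0: no, a/baba meet in 0. 1a->1: no, baa/b meet in 1. Open state 2: 1a->2.
bb: 1b undefined. 1b->0: no, a/abb meet in 0. 1b->1: ok.
baa: 2a undefined. 2a->0: ok.
bab: 2b undefined. 2b->0: no, a/bbbab meet in 0. 2b->1: ok.
All examples now run through 3 states with every (state, symbol) defined. Accept strings end in {0}, Reject strings end in {1,2}; accept={0}.

states=3 start=0 accept={0} delta: 0a->0 0b->1 1a->2 1b->1 2a->0 2b->1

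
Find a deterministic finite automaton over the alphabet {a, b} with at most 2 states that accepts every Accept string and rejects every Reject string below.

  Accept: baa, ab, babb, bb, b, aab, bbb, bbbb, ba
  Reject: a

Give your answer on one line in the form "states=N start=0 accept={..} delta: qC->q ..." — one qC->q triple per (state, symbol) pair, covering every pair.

State merging on the prefix tree: take the shortest (then alphabetical) example prefix whose next move is undefined and point that move at state 0, else 1, else 2, ...; a target is out if some Accept/Reject pair would then sit in one state with the same input left (inseparable). If every existing state is out, open a new one.
a: 0a undefined. 0a->0: ok.
b: 0b undefined. 0b->0: no, baa/a meet in 0. Open state 1: 0b->1.
ba: 1a undefined. 1a->0: no, baa/a meet in 0. 1a->1: ok.
bb: 1b undefined. 1b->0: no, bb/a meet in 0. 1b->1: ok.
All examples now run through 2 states with every (state, symbol) defined. Accept strings end in {1}, Reject strings end in {0}; accept={1}.

states=2 start=0 accept={1} delta: 0a->0 0b->1 1a->1 1b->1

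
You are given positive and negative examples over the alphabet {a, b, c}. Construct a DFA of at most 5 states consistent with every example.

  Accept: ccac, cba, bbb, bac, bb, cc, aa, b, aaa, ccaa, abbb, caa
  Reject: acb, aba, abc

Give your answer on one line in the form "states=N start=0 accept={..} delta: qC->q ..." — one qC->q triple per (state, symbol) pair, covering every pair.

Fold the examples into a partial DFA from state 0: repeatedly fix the first undefined (state, symbol) met by the shortest-then-alphabetical prefix, trying targets in increasing order and rejecting any under which an Accept and a Reject string meet in one state with the same remainder; add a state when all current targets are rejected. Accepting states are where Accept strings end.
a: 0a undefined. 0a->0: ok.
b: 0b undefined. 0b->0: no, bbb/aba meet in 0. Open state 1: 0b->1.
c: 0c undefined. 0c->0: no, cba/aba meet in 1 with "a" left. 0c->1: no, bb/acb meet in 1 with "b" left. Open state 2: 0c->2.
ba: 1a undefined. 1a->0: no, aa/aba meet in 0. 1a->1: no, bac/abc meet in 1 with "c" left. 1a->2: ok.
bb: 1b undefined. 1b->0: ok.
ca: 2a undefined. 2a->0: ok.
cb: 2b undefined. 2b->0: no, cba/acb meet in 0. 2b->1: no, cba/aba meet in 2. 2b->2: ok.
cc: 2c undefined. 2c->0: no, ccac/acb meet in 2. 2c->1: ok.
abc: 1c undefined. 1c->0: no, cba/abc meet in 0. 1c->1: no, ccac/abc meet in 1. 1c->2: ok.
All examples now run through 3 states with every (state, symbol) defined. Accept strings end in {0,1}, Reject strings end in {2}; accept={0,1}.

states=3 start=0 accept={0,1} delta: 0a->0 0b->1 0c->2 1a->2 1b->0 1c->2 2a->0 2b->2 2c->1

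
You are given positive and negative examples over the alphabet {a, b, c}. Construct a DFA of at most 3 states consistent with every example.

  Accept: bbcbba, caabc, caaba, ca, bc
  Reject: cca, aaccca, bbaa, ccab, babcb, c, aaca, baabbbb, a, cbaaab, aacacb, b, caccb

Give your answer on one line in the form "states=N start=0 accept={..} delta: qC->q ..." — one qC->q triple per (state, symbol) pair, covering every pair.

states=3 start=0 accept={0,2} delta: 0a->1 0b->1 0c->1 1a->2 1b->1 1c->0 2a->1 2b->1 2c->0

State merging on the prefix tree: take the shortest (then alphabetical) example prefix whose next move is undefined and point that move at state 0, else 1, else 2, ...; a target is out if some Accept/Reject pair would then sit in one state with the same input left (inseparable). If every existing state is out, open a new one.
a: 0a undefined. 0a->0: no, ca/aaca meet in 0 with "ca" left. Open state 1: 0a->1.
b: 0b undefined. 0b->0: no, bc/c meet in 0 with "c" left. 0b->1: ok.
c: 0c undefined. 0c->0: no, ca/cca meet in 1. 0c->1: ok.
aa: 1a undefined. 1a->0: no, ca/aaca meet in 0. 1a->1: no, ca/c meet in 1. Open state 2: 1a->2.
bb: 1b undefined. 1b->0: no, bbcbba/bbaa meet in 2. 1b->1: ok.
bc: 1c undefined. 1c->0: ok.
aac: 2c undefined. 2c->0: ok.
baa: 2a undefined. 2a->0: no, caabc/bbaa meet in 0. 2a->1: ok.
bab: 2b undefined. 2b->0: no, caabc/cbaaab meet in 0. 2b->1: ok.
All examples now run through 3 states with every (state, symbol) defined. Accept strings end in {0,2}, Reject strings end in {1}; accept={0,2}.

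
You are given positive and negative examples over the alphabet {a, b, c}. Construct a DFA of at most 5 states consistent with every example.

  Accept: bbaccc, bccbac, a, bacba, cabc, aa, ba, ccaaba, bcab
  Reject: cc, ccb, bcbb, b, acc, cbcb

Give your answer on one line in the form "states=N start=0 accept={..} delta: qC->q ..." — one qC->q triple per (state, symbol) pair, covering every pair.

states=3 start=0 accept={0,2} delta: 0a->0 0b->1 0c->1 1a->2 1b->1 1c->1 2a->0 2b->2 2c->2

Grow the machine one transition at a time. Run the examples from 0; the earliest place one falls off (shortest prefix, ties alphabetical) gets sent to the lowest-numbered state that keeps every Accept/Reject pair distinguishable — a pair clashes when both reach the same state with identical unread suffix — and to a fresh state only if none does.
a: 0a undefined. 0a->0: ok.
b: 0b undefined. 0b->0: no, a/b meet in 0. Open state 1: 0b->1.
c: 0c undefined. 0c->0: no, a/cc meet in 0. 0c->1: ok.
ba: 1a undefined. 1a->0: no, cabc/cc meet in 1 with "c" left. 1a->1: no, ba/b meet in 1. Open state 2: 1a->2.
bb: 1b undefined. 1b->0: no, a/cbcb meet in 0. 1b->1: ok.
bc: 1c undefined. 1c->0: no, a/cc meet in 0. 1c->1: ok.
bac: 2c undefined. 2c->0: no, bbaccc/cc meet in 1. 2c->1: no, bbaccc/cc meet in 1. 2c->2: ok.
cab: 2b undefined. 2b->0: no, cabc/cc meet in 1. 2b->1: no, cabc/cc meet in 1. 2b->2: ok.
ccaa: 2a undefined. 2a->0: ok.
All examples now run through 3 states with every (state, symbol) defined. Accept strings end in {0,2}, Reject strings end in {1}; accept={0,2}.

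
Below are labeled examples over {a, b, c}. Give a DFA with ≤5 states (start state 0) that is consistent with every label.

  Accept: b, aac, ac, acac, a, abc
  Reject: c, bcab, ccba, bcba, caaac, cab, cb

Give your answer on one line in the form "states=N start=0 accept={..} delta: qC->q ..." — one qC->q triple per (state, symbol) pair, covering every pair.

states=3 start=0 accept={0,1} delta: 0a->1 0b->0 0c->2 1a->1 1b->1 1c->0 2a->2 2b->2 2c->2

Fold the examples into a partial DFA from state 0: repeatedly fix the first undefined (state, symbol) met by the shortest-then-alphabetical prefix, trying targets in increasing order and rejecting any under which an Accept and a Reject string meet in one state with the same remainder; add a state when all current targets are rejected. Accepting states are where Accept strings end.
a: 0a undefined. 0a->0: no, aac/c meet in 0 with "c" left. Open state 1: 0a->1.
b: 0b undefined. 0b->0: ok.
c: 0c undefined. 0c->0: no, b/c meet in 0. 0c->1: no, a/c meet in 1. Open state 2: 0c->2.
aa: 1a undefined. 1a->0: no, aac/c meet in 2. 1a->1: ok.
ab: 1b undefined. 1b->0: no, abc/c meet in 2. 1b->1: ok.
ac: 1c undefined. 1c->0: ok.
ca: 2a undefined. 2a->0: no, b/bcab meet in 0. 2a->1: no, b/caaac meet in 0. 2a->2: ok.
cb: 2b undefined. 2b->0: no, b/bcab meet in 0. 2b->1: no, a/bcab meet in 1. 2b->2: ok.
cc: 2c undefined. 2c->0: no, b/caaac meet in 0. 2c->1: no, a/ccba meet in 1. 2c->2: ok.
All examples now run through 3 states with every (state, symbol) defined. Accept strings end in {0,1}, Reject strings end in {2}; accept={0,1}.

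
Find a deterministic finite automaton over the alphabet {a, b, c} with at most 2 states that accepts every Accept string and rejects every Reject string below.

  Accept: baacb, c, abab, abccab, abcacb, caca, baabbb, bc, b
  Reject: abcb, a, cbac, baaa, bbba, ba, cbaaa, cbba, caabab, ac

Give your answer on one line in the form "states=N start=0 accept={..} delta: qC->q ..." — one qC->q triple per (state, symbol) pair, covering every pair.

Grow the machine one transition at a time. Run the examples from 0; the earliest place one falls off (shortest prefix, ties alphabetical) gets sent to the lowest-numbered state that keeps every Accept/Reject pair distinguishable — a pair clashes when both reach the same state with identical unread suffix — and to a fresh state only if none does.
a: 0a undefined. 0a->0: no, c/ac meet in 0 with "c" left. Open state 1: 0a->1.
b: 0b undefined. 0b->0: ok.
c: 0c undefined. 0c->0: ok.
ab: 1b undefined. 1b->0: no, c/abcb meet in 0. 1b->1: ok.
ac: 1c undefined. 1c->0: no, c/abcb meet in 0. 1c->1: ok.
aba: 1a undefined. 1a->0: ok.
All examples now run through 2 states with every (state, symbol) defined. Accept strings end in {0}, Reject strings end in {1}; accept={0}.

states=2 start=0 accept={0} delta: 0a->1 0b->0 0c->0 1a->0 1b->1 1c->1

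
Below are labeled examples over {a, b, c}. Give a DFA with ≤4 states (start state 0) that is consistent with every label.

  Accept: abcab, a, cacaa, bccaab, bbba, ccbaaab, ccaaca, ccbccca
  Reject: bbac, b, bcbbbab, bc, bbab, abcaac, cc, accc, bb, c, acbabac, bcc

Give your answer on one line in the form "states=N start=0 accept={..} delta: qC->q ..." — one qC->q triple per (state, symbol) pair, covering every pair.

Grow the machine one transition at a time. Run the examples from 0; the earliest place one falls off (shortest prefix, ties alphabetical) gets sent to the lowest-numbered state that keeps every Accept/Reject pair distinguishable — a pair clashes when both reach the same state with identical unread suffix — and to a fresh state only if none does.
a: 0a undefined. 0a->0: ok.
b: 0b undefined. 0b->0: no, a/b meet in 0. Open state 1: 0b->1.
c: 0c undefined. 0c->0: no, a/cc meet in 0. 0c->1: ok.
bb: 1b undefined. 1b->0: no, a/bb meet in 0. 1b->1: ok.
bc: 1c undefined. 1c->0: no, abcab/b meet in 1. 1c->1: no, abcab/bcbbbab meet in 1 with "ab" left. Open state 2: 1c->2.
ca: 1a undefined. 1a->0: ok.
bcb: 2b undefined. 2b->0: no, ccbaaab/bbac meet in 1. 2b->1: no, ccbaaab/bbac meet in 1. 2b->2: no, abcab/bcbbbab meet in 2 with "ab" left. Open state 3: 2b->3.
bcc: 2c undefined. 2c->0: no, a/accc meet in 0. 2c->1: no, bccaab/bbac meet in 1. 2c->2: ok.
cca: 2a undefined. 2a->0: no, abcab/bbac meet in 1. 2a->1: no, abcab/bbac meet in 1. 2a->2: no, ccaaca/bc meet in 2. 2a->3: ok.
bcbb: 3b undefined. 3b->0: ok.
ccaa: 3a undefined. 3a->0: no, bccaab/bbac meet in 1. 3a->1: no, bccaab/bbac meet in 1. 3a->2: ok.
ccbc: 3c undefined. 3c->0: ok.
All examples now run through 4 states with every (state, symbol) defined. Accept strings end in {0,3}, Reject strings end in {1,2}; accept={0,3}.

states=4 start=0 accept={0,3} delta: 0a->0 0b->1 0c->1 1a->0 1b->1 1c->2 2a->3 2b->3 2c->2 3a->2 3b->0 3c->0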